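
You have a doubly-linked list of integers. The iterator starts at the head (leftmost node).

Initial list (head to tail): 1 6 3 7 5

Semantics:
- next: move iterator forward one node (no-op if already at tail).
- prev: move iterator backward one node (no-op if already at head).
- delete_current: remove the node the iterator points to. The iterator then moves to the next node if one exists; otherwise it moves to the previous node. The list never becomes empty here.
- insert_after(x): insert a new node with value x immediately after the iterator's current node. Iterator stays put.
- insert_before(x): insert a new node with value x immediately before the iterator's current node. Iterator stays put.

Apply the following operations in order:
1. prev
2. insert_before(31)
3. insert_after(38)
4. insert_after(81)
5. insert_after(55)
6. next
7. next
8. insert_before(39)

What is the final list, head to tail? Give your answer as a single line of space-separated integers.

After 1 (prev): list=[1, 6, 3, 7, 5] cursor@1
After 2 (insert_before(31)): list=[31, 1, 6, 3, 7, 5] cursor@1
After 3 (insert_after(38)): list=[31, 1, 38, 6, 3, 7, 5] cursor@1
After 4 (insert_after(81)): list=[31, 1, 81, 38, 6, 3, 7, 5] cursor@1
After 5 (insert_after(55)): list=[31, 1, 55, 81, 38, 6, 3, 7, 5] cursor@1
After 6 (next): list=[31, 1, 55, 81, 38, 6, 3, 7, 5] cursor@55
After 7 (next): list=[31, 1, 55, 81, 38, 6, 3, 7, 5] cursor@81
After 8 (insert_before(39)): list=[31, 1, 55, 39, 81, 38, 6, 3, 7, 5] cursor@81

Answer: 31 1 55 39 81 38 6 3 7 5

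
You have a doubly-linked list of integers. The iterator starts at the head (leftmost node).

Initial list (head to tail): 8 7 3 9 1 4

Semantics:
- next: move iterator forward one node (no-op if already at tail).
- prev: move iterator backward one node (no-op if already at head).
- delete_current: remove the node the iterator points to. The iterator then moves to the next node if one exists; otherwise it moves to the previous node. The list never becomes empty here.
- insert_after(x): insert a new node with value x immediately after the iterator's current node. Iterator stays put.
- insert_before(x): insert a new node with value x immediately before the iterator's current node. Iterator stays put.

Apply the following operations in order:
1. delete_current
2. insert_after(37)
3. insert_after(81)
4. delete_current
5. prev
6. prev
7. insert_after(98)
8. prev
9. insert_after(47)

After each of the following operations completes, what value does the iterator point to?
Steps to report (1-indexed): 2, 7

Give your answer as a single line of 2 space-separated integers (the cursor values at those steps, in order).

Answer: 7 81

Derivation:
After 1 (delete_current): list=[7, 3, 9, 1, 4] cursor@7
After 2 (insert_after(37)): list=[7, 37, 3, 9, 1, 4] cursor@7
After 3 (insert_after(81)): list=[7, 81, 37, 3, 9, 1, 4] cursor@7
After 4 (delete_current): list=[81, 37, 3, 9, 1, 4] cursor@81
After 5 (prev): list=[81, 37, 3, 9, 1, 4] cursor@81
After 6 (prev): list=[81, 37, 3, 9, 1, 4] cursor@81
After 7 (insert_after(98)): list=[81, 98, 37, 3, 9, 1, 4] cursor@81
After 8 (prev): list=[81, 98, 37, 3, 9, 1, 4] cursor@81
After 9 (insert_after(47)): list=[81, 47, 98, 37, 3, 9, 1, 4] cursor@81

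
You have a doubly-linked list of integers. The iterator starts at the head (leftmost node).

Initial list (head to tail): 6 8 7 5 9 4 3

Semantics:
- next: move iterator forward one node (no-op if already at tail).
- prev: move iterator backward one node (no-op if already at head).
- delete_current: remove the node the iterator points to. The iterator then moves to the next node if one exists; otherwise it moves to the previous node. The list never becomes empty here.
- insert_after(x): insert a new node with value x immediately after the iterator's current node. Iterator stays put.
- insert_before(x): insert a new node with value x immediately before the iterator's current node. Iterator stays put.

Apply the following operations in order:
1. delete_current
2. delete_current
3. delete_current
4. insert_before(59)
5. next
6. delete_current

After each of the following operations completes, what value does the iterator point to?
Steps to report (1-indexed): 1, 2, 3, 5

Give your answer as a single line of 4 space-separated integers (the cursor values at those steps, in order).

After 1 (delete_current): list=[8, 7, 5, 9, 4, 3] cursor@8
After 2 (delete_current): list=[7, 5, 9, 4, 3] cursor@7
After 3 (delete_current): list=[5, 9, 4, 3] cursor@5
After 4 (insert_before(59)): list=[59, 5, 9, 4, 3] cursor@5
After 5 (next): list=[59, 5, 9, 4, 3] cursor@9
After 6 (delete_current): list=[59, 5, 4, 3] cursor@4

Answer: 8 7 5 9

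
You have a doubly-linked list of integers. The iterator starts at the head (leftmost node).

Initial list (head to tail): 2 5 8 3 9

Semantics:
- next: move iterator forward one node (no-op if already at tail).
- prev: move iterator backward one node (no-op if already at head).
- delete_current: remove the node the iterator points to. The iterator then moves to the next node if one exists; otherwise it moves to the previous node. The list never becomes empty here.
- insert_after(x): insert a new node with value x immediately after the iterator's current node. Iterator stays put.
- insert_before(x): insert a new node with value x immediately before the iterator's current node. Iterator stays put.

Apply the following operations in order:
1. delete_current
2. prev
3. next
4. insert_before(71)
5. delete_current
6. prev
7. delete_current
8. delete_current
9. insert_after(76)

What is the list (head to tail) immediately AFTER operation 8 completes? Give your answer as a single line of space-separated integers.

Answer: 5 9

Derivation:
After 1 (delete_current): list=[5, 8, 3, 9] cursor@5
After 2 (prev): list=[5, 8, 3, 9] cursor@5
After 3 (next): list=[5, 8, 3, 9] cursor@8
After 4 (insert_before(71)): list=[5, 71, 8, 3, 9] cursor@8
After 5 (delete_current): list=[5, 71, 3, 9] cursor@3
After 6 (prev): list=[5, 71, 3, 9] cursor@71
After 7 (delete_current): list=[5, 3, 9] cursor@3
After 8 (delete_current): list=[5, 9] cursor@9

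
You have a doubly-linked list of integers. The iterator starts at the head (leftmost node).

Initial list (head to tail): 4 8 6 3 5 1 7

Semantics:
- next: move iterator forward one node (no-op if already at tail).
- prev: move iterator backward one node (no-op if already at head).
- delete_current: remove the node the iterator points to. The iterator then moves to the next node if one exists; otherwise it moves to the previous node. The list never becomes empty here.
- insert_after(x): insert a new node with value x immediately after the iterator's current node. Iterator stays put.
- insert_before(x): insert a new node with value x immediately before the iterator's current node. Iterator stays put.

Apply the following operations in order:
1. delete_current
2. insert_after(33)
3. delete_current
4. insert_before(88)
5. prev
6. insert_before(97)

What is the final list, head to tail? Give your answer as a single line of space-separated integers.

Answer: 97 88 33 6 3 5 1 7

Derivation:
After 1 (delete_current): list=[8, 6, 3, 5, 1, 7] cursor@8
After 2 (insert_after(33)): list=[8, 33, 6, 3, 5, 1, 7] cursor@8
After 3 (delete_current): list=[33, 6, 3, 5, 1, 7] cursor@33
After 4 (insert_before(88)): list=[88, 33, 6, 3, 5, 1, 7] cursor@33
After 5 (prev): list=[88, 33, 6, 3, 5, 1, 7] cursor@88
After 6 (insert_before(97)): list=[97, 88, 33, 6, 3, 5, 1, 7] cursor@88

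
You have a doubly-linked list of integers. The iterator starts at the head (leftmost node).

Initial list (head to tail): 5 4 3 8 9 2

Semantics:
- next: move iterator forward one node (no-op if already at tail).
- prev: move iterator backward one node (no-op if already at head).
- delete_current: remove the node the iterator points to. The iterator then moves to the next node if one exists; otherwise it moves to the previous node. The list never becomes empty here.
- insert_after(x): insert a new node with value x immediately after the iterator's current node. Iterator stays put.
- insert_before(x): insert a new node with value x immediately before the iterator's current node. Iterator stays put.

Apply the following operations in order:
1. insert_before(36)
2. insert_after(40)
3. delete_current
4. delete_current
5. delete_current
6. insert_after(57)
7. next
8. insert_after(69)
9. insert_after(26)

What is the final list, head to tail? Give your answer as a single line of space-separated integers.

Answer: 36 3 57 26 69 8 9 2

Derivation:
After 1 (insert_before(36)): list=[36, 5, 4, 3, 8, 9, 2] cursor@5
After 2 (insert_after(40)): list=[36, 5, 40, 4, 3, 8, 9, 2] cursor@5
After 3 (delete_current): list=[36, 40, 4, 3, 8, 9, 2] cursor@40
After 4 (delete_current): list=[36, 4, 3, 8, 9, 2] cursor@4
After 5 (delete_current): list=[36, 3, 8, 9, 2] cursor@3
After 6 (insert_after(57)): list=[36, 3, 57, 8, 9, 2] cursor@3
After 7 (next): list=[36, 3, 57, 8, 9, 2] cursor@57
After 8 (insert_after(69)): list=[36, 3, 57, 69, 8, 9, 2] cursor@57
After 9 (insert_after(26)): list=[36, 3, 57, 26, 69, 8, 9, 2] cursor@57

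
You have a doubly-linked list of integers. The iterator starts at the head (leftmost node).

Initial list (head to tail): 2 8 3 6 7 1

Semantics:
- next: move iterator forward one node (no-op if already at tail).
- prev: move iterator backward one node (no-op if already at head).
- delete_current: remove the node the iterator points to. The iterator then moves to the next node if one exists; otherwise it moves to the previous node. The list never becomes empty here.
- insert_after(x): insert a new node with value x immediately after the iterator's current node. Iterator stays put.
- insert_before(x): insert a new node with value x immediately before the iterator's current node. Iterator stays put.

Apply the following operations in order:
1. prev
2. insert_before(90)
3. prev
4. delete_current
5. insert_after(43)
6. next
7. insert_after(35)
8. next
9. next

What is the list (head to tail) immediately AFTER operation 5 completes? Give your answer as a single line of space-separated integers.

Answer: 2 43 8 3 6 7 1

Derivation:
After 1 (prev): list=[2, 8, 3, 6, 7, 1] cursor@2
After 2 (insert_before(90)): list=[90, 2, 8, 3, 6, 7, 1] cursor@2
After 3 (prev): list=[90, 2, 8, 3, 6, 7, 1] cursor@90
After 4 (delete_current): list=[2, 8, 3, 6, 7, 1] cursor@2
After 5 (insert_after(43)): list=[2, 43, 8, 3, 6, 7, 1] cursor@2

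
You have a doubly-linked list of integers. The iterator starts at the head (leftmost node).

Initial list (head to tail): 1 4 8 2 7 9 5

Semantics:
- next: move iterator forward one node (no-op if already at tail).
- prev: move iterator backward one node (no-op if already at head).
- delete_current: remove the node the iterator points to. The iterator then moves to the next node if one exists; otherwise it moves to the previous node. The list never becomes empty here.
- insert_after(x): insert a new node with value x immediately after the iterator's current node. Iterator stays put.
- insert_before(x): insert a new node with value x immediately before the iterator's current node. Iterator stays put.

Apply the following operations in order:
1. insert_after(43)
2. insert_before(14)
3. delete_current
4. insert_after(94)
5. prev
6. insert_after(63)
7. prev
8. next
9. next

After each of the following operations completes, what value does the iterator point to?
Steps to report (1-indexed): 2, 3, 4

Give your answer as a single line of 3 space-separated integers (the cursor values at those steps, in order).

After 1 (insert_after(43)): list=[1, 43, 4, 8, 2, 7, 9, 5] cursor@1
After 2 (insert_before(14)): list=[14, 1, 43, 4, 8, 2, 7, 9, 5] cursor@1
After 3 (delete_current): list=[14, 43, 4, 8, 2, 7, 9, 5] cursor@43
After 4 (insert_after(94)): list=[14, 43, 94, 4, 8, 2, 7, 9, 5] cursor@43
After 5 (prev): list=[14, 43, 94, 4, 8, 2, 7, 9, 5] cursor@14
After 6 (insert_after(63)): list=[14, 63, 43, 94, 4, 8, 2, 7, 9, 5] cursor@14
After 7 (prev): list=[14, 63, 43, 94, 4, 8, 2, 7, 9, 5] cursor@14
After 8 (next): list=[14, 63, 43, 94, 4, 8, 2, 7, 9, 5] cursor@63
After 9 (next): list=[14, 63, 43, 94, 4, 8, 2, 7, 9, 5] cursor@43

Answer: 1 43 43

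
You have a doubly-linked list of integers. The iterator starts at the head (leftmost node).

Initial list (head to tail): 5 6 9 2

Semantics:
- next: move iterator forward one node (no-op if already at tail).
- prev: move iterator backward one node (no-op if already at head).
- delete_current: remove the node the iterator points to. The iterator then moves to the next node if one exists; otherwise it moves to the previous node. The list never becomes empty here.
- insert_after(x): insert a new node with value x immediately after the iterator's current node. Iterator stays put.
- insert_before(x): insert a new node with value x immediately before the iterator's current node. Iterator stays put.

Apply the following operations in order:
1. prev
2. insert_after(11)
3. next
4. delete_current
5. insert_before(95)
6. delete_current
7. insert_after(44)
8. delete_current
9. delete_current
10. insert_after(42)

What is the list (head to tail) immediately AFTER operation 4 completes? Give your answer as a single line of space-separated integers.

Answer: 5 6 9 2

Derivation:
After 1 (prev): list=[5, 6, 9, 2] cursor@5
After 2 (insert_after(11)): list=[5, 11, 6, 9, 2] cursor@5
After 3 (next): list=[5, 11, 6, 9, 2] cursor@11
After 4 (delete_current): list=[5, 6, 9, 2] cursor@6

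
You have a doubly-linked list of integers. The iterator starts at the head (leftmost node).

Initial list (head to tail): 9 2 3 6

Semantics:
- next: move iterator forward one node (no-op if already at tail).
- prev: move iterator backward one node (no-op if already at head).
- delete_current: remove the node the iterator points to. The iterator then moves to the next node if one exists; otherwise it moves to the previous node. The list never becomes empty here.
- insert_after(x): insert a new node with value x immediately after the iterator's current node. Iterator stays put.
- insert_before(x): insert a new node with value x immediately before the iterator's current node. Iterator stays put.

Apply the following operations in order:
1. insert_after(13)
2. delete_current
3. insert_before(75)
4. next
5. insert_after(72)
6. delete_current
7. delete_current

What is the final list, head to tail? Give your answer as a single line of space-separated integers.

Answer: 75 13 3 6

Derivation:
After 1 (insert_after(13)): list=[9, 13, 2, 3, 6] cursor@9
After 2 (delete_current): list=[13, 2, 3, 6] cursor@13
After 3 (insert_before(75)): list=[75, 13, 2, 3, 6] cursor@13
After 4 (next): list=[75, 13, 2, 3, 6] cursor@2
After 5 (insert_after(72)): list=[75, 13, 2, 72, 3, 6] cursor@2
After 6 (delete_current): list=[75, 13, 72, 3, 6] cursor@72
After 7 (delete_current): list=[75, 13, 3, 6] cursor@3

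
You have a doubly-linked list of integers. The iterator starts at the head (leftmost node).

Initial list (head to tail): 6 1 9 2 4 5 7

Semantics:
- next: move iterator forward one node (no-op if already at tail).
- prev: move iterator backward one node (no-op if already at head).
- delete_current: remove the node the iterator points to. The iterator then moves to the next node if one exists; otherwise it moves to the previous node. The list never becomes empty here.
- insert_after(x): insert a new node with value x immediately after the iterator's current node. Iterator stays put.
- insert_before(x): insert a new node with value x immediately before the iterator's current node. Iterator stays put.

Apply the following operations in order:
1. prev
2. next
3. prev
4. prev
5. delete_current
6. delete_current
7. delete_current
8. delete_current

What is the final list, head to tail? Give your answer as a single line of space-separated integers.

After 1 (prev): list=[6, 1, 9, 2, 4, 5, 7] cursor@6
After 2 (next): list=[6, 1, 9, 2, 4, 5, 7] cursor@1
After 3 (prev): list=[6, 1, 9, 2, 4, 5, 7] cursor@6
After 4 (prev): list=[6, 1, 9, 2, 4, 5, 7] cursor@6
After 5 (delete_current): list=[1, 9, 2, 4, 5, 7] cursor@1
After 6 (delete_current): list=[9, 2, 4, 5, 7] cursor@9
After 7 (delete_current): list=[2, 4, 5, 7] cursor@2
After 8 (delete_current): list=[4, 5, 7] cursor@4

Answer: 4 5 7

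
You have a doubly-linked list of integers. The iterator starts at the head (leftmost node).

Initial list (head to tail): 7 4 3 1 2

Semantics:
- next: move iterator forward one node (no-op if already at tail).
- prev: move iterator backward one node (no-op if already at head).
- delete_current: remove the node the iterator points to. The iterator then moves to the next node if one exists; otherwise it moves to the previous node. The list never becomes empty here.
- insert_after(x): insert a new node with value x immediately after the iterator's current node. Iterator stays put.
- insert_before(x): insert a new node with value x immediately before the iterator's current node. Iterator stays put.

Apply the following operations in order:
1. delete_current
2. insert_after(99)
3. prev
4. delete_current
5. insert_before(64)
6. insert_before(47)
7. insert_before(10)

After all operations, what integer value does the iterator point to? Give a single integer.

After 1 (delete_current): list=[4, 3, 1, 2] cursor@4
After 2 (insert_after(99)): list=[4, 99, 3, 1, 2] cursor@4
After 3 (prev): list=[4, 99, 3, 1, 2] cursor@4
After 4 (delete_current): list=[99, 3, 1, 2] cursor@99
After 5 (insert_before(64)): list=[64, 99, 3, 1, 2] cursor@99
After 6 (insert_before(47)): list=[64, 47, 99, 3, 1, 2] cursor@99
After 7 (insert_before(10)): list=[64, 47, 10, 99, 3, 1, 2] cursor@99

Answer: 99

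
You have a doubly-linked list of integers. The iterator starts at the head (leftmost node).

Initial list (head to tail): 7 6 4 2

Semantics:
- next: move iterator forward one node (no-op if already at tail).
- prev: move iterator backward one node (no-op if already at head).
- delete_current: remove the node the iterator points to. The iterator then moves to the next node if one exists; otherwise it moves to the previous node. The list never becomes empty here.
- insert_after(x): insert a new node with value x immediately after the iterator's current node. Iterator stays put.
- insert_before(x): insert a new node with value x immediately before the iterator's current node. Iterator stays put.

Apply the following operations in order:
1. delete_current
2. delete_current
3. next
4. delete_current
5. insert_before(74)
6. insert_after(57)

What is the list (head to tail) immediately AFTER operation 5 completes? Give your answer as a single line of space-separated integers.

After 1 (delete_current): list=[6, 4, 2] cursor@6
After 2 (delete_current): list=[4, 2] cursor@4
After 3 (next): list=[4, 2] cursor@2
After 4 (delete_current): list=[4] cursor@4
After 5 (insert_before(74)): list=[74, 4] cursor@4

Answer: 74 4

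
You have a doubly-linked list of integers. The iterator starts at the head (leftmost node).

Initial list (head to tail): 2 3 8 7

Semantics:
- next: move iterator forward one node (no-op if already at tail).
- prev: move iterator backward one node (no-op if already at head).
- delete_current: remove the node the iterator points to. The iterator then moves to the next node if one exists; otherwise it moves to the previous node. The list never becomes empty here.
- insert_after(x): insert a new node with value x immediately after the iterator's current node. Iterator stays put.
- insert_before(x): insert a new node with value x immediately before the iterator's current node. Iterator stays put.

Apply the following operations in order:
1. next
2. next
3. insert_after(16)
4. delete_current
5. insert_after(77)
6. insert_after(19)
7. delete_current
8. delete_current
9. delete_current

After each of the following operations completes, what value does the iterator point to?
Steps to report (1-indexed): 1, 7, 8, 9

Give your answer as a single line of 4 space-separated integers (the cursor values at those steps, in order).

After 1 (next): list=[2, 3, 8, 7] cursor@3
After 2 (next): list=[2, 3, 8, 7] cursor@8
After 3 (insert_after(16)): list=[2, 3, 8, 16, 7] cursor@8
After 4 (delete_current): list=[2, 3, 16, 7] cursor@16
After 5 (insert_after(77)): list=[2, 3, 16, 77, 7] cursor@16
After 6 (insert_after(19)): list=[2, 3, 16, 19, 77, 7] cursor@16
After 7 (delete_current): list=[2, 3, 19, 77, 7] cursor@19
After 8 (delete_current): list=[2, 3, 77, 7] cursor@77
After 9 (delete_current): list=[2, 3, 7] cursor@7

Answer: 3 19 77 7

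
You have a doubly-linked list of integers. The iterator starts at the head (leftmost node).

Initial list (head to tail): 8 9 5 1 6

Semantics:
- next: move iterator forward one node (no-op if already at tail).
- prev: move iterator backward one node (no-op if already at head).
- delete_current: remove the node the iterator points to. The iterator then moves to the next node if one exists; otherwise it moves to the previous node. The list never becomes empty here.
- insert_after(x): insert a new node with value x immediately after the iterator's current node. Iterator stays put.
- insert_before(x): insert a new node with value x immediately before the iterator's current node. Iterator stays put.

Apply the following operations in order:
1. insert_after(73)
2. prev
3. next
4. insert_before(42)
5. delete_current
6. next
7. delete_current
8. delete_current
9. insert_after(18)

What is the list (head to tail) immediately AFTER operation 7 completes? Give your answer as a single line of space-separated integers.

Answer: 8 42 9 1 6

Derivation:
After 1 (insert_after(73)): list=[8, 73, 9, 5, 1, 6] cursor@8
After 2 (prev): list=[8, 73, 9, 5, 1, 6] cursor@8
After 3 (next): list=[8, 73, 9, 5, 1, 6] cursor@73
After 4 (insert_before(42)): list=[8, 42, 73, 9, 5, 1, 6] cursor@73
After 5 (delete_current): list=[8, 42, 9, 5, 1, 6] cursor@9
After 6 (next): list=[8, 42, 9, 5, 1, 6] cursor@5
After 7 (delete_current): list=[8, 42, 9, 1, 6] cursor@1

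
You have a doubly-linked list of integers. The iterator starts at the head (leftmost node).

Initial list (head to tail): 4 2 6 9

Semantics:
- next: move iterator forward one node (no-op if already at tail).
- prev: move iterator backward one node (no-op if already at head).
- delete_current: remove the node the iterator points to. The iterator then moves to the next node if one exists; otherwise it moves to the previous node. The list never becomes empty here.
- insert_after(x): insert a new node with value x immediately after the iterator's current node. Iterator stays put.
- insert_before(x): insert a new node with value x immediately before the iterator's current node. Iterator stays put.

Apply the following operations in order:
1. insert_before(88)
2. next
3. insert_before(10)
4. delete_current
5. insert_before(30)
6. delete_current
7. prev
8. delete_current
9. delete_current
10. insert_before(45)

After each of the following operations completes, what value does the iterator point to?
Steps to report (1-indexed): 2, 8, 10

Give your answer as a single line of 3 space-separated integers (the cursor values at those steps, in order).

Answer: 2 9 10

Derivation:
After 1 (insert_before(88)): list=[88, 4, 2, 6, 9] cursor@4
After 2 (next): list=[88, 4, 2, 6, 9] cursor@2
After 3 (insert_before(10)): list=[88, 4, 10, 2, 6, 9] cursor@2
After 4 (delete_current): list=[88, 4, 10, 6, 9] cursor@6
After 5 (insert_before(30)): list=[88, 4, 10, 30, 6, 9] cursor@6
After 6 (delete_current): list=[88, 4, 10, 30, 9] cursor@9
After 7 (prev): list=[88, 4, 10, 30, 9] cursor@30
After 8 (delete_current): list=[88, 4, 10, 9] cursor@9
After 9 (delete_current): list=[88, 4, 10] cursor@10
After 10 (insert_before(45)): list=[88, 4, 45, 10] cursor@10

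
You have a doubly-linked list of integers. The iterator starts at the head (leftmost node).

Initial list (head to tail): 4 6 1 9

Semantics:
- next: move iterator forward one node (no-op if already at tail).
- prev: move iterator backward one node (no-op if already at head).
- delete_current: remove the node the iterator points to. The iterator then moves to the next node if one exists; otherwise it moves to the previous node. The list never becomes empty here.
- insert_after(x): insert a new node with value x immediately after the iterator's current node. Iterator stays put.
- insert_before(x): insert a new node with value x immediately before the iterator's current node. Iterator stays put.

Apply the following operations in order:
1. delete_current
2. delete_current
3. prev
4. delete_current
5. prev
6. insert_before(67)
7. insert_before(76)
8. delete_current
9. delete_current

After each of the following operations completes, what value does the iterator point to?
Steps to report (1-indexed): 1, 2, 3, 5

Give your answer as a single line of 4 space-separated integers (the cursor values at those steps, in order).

After 1 (delete_current): list=[6, 1, 9] cursor@6
After 2 (delete_current): list=[1, 9] cursor@1
After 3 (prev): list=[1, 9] cursor@1
After 4 (delete_current): list=[9] cursor@9
After 5 (prev): list=[9] cursor@9
After 6 (insert_before(67)): list=[67, 9] cursor@9
After 7 (insert_before(76)): list=[67, 76, 9] cursor@9
After 8 (delete_current): list=[67, 76] cursor@76
After 9 (delete_current): list=[67] cursor@67

Answer: 6 1 1 9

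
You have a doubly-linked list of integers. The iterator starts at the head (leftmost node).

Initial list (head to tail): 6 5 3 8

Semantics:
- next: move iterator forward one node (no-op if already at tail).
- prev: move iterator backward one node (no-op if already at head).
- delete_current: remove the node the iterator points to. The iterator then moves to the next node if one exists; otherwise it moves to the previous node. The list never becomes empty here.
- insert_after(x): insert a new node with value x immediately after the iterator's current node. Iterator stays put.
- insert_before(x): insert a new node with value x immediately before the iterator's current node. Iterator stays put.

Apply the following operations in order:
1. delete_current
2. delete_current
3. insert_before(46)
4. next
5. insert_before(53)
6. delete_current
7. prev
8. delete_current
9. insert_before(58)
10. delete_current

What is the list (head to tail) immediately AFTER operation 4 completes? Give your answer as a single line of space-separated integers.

After 1 (delete_current): list=[5, 3, 8] cursor@5
After 2 (delete_current): list=[3, 8] cursor@3
After 3 (insert_before(46)): list=[46, 3, 8] cursor@3
After 4 (next): list=[46, 3, 8] cursor@8

Answer: 46 3 8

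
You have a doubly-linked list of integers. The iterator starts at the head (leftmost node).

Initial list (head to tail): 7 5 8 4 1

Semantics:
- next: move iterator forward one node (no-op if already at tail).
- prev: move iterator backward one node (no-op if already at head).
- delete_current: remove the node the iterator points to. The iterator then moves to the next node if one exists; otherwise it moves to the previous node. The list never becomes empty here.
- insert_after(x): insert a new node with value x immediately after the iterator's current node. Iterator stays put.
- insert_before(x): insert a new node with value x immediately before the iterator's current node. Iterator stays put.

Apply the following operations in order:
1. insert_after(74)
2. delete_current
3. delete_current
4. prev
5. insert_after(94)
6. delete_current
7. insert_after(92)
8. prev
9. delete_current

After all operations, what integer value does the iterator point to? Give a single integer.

Answer: 92

Derivation:
After 1 (insert_after(74)): list=[7, 74, 5, 8, 4, 1] cursor@7
After 2 (delete_current): list=[74, 5, 8, 4, 1] cursor@74
After 3 (delete_current): list=[5, 8, 4, 1] cursor@5
After 4 (prev): list=[5, 8, 4, 1] cursor@5
After 5 (insert_after(94)): list=[5, 94, 8, 4, 1] cursor@5
After 6 (delete_current): list=[94, 8, 4, 1] cursor@94
After 7 (insert_after(92)): list=[94, 92, 8, 4, 1] cursor@94
After 8 (prev): list=[94, 92, 8, 4, 1] cursor@94
After 9 (delete_current): list=[92, 8, 4, 1] cursor@92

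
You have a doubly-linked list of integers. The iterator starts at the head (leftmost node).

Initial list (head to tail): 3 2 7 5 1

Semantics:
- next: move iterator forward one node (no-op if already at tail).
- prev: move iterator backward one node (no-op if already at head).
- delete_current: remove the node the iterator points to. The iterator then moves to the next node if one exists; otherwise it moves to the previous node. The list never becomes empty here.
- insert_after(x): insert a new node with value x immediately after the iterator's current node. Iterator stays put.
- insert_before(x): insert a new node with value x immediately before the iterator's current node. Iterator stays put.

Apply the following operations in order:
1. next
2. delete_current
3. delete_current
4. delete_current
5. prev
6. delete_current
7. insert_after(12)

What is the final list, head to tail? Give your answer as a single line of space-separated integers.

After 1 (next): list=[3, 2, 7, 5, 1] cursor@2
After 2 (delete_current): list=[3, 7, 5, 1] cursor@7
After 3 (delete_current): list=[3, 5, 1] cursor@5
After 4 (delete_current): list=[3, 1] cursor@1
After 5 (prev): list=[3, 1] cursor@3
After 6 (delete_current): list=[1] cursor@1
After 7 (insert_after(12)): list=[1, 12] cursor@1

Answer: 1 12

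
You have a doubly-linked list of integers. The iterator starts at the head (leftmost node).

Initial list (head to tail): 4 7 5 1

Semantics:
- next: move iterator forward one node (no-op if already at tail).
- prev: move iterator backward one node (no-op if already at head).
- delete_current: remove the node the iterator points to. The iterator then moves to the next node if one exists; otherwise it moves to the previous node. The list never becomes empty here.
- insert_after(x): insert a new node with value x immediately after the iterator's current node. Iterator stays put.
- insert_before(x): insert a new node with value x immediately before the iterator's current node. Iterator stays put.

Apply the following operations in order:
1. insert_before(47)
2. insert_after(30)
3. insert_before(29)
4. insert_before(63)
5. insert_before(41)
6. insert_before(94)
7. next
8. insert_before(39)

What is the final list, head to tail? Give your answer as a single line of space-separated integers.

After 1 (insert_before(47)): list=[47, 4, 7, 5, 1] cursor@4
After 2 (insert_after(30)): list=[47, 4, 30, 7, 5, 1] cursor@4
After 3 (insert_before(29)): list=[47, 29, 4, 30, 7, 5, 1] cursor@4
After 4 (insert_before(63)): list=[47, 29, 63, 4, 30, 7, 5, 1] cursor@4
After 5 (insert_before(41)): list=[47, 29, 63, 41, 4, 30, 7, 5, 1] cursor@4
After 6 (insert_before(94)): list=[47, 29, 63, 41, 94, 4, 30, 7, 5, 1] cursor@4
After 7 (next): list=[47, 29, 63, 41, 94, 4, 30, 7, 5, 1] cursor@30
After 8 (insert_before(39)): list=[47, 29, 63, 41, 94, 4, 39, 30, 7, 5, 1] cursor@30

Answer: 47 29 63 41 94 4 39 30 7 5 1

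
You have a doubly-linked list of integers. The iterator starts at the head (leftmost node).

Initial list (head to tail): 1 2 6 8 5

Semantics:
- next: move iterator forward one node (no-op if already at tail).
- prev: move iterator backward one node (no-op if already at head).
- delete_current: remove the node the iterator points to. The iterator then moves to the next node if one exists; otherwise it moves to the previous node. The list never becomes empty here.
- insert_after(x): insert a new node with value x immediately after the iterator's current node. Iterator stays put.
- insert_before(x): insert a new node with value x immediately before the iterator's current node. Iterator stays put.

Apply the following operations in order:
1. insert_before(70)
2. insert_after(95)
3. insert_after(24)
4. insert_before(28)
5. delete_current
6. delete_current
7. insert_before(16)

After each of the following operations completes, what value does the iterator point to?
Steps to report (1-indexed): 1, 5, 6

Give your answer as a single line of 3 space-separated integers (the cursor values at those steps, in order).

Answer: 1 24 95

Derivation:
After 1 (insert_before(70)): list=[70, 1, 2, 6, 8, 5] cursor@1
After 2 (insert_after(95)): list=[70, 1, 95, 2, 6, 8, 5] cursor@1
After 3 (insert_after(24)): list=[70, 1, 24, 95, 2, 6, 8, 5] cursor@1
After 4 (insert_before(28)): list=[70, 28, 1, 24, 95, 2, 6, 8, 5] cursor@1
After 5 (delete_current): list=[70, 28, 24, 95, 2, 6, 8, 5] cursor@24
After 6 (delete_current): list=[70, 28, 95, 2, 6, 8, 5] cursor@95
After 7 (insert_before(16)): list=[70, 28, 16, 95, 2, 6, 8, 5] cursor@95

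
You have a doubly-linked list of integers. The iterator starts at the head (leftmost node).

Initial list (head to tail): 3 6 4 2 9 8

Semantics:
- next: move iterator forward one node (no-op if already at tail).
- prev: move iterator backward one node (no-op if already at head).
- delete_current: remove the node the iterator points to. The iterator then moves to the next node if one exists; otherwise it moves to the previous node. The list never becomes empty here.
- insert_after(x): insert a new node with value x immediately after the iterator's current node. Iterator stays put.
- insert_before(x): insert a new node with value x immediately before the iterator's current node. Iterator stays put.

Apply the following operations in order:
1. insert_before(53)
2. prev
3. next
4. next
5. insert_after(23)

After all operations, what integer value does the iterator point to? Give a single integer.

Answer: 6

Derivation:
After 1 (insert_before(53)): list=[53, 3, 6, 4, 2, 9, 8] cursor@3
After 2 (prev): list=[53, 3, 6, 4, 2, 9, 8] cursor@53
After 3 (next): list=[53, 3, 6, 4, 2, 9, 8] cursor@3
After 4 (next): list=[53, 3, 6, 4, 2, 9, 8] cursor@6
After 5 (insert_after(23)): list=[53, 3, 6, 23, 4, 2, 9, 8] cursor@6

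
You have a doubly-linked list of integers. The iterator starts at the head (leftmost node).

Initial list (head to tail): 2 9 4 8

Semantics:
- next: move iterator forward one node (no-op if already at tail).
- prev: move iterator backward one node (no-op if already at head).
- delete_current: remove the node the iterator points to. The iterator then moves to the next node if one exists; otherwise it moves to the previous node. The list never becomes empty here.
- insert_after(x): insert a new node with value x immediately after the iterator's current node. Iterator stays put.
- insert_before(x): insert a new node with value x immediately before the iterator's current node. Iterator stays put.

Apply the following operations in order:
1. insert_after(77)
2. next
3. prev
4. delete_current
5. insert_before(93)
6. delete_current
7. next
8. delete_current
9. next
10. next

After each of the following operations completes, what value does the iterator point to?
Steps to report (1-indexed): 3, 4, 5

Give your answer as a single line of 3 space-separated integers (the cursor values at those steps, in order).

After 1 (insert_after(77)): list=[2, 77, 9, 4, 8] cursor@2
After 2 (next): list=[2, 77, 9, 4, 8] cursor@77
After 3 (prev): list=[2, 77, 9, 4, 8] cursor@2
After 4 (delete_current): list=[77, 9, 4, 8] cursor@77
After 5 (insert_before(93)): list=[93, 77, 9, 4, 8] cursor@77
After 6 (delete_current): list=[93, 9, 4, 8] cursor@9
After 7 (next): list=[93, 9, 4, 8] cursor@4
After 8 (delete_current): list=[93, 9, 8] cursor@8
After 9 (next): list=[93, 9, 8] cursor@8
After 10 (next): list=[93, 9, 8] cursor@8

Answer: 2 77 77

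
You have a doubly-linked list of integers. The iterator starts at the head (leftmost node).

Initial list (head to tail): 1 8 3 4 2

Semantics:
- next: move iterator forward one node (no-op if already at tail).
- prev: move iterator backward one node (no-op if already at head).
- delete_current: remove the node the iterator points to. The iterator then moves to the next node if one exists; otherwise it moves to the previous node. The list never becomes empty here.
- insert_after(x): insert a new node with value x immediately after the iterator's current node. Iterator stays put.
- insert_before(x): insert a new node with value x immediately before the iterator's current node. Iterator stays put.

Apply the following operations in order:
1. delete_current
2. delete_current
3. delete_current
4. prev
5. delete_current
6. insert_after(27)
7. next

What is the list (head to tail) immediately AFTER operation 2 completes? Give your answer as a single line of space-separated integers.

Answer: 3 4 2

Derivation:
After 1 (delete_current): list=[8, 3, 4, 2] cursor@8
After 2 (delete_current): list=[3, 4, 2] cursor@3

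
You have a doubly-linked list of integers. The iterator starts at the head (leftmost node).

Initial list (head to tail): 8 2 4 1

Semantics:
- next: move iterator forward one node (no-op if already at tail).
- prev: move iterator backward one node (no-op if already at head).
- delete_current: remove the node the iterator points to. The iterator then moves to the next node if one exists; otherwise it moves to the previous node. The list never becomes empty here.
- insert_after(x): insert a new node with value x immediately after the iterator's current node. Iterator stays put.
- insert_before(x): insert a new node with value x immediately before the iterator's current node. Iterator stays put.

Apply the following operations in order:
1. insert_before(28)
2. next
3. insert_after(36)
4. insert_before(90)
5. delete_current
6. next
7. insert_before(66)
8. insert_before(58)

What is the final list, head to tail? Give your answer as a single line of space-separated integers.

Answer: 28 8 90 36 66 58 4 1

Derivation:
After 1 (insert_before(28)): list=[28, 8, 2, 4, 1] cursor@8
After 2 (next): list=[28, 8, 2, 4, 1] cursor@2
After 3 (insert_after(36)): list=[28, 8, 2, 36, 4, 1] cursor@2
After 4 (insert_before(90)): list=[28, 8, 90, 2, 36, 4, 1] cursor@2
After 5 (delete_current): list=[28, 8, 90, 36, 4, 1] cursor@36
After 6 (next): list=[28, 8, 90, 36, 4, 1] cursor@4
After 7 (insert_before(66)): list=[28, 8, 90, 36, 66, 4, 1] cursor@4
After 8 (insert_before(58)): list=[28, 8, 90, 36, 66, 58, 4, 1] cursor@4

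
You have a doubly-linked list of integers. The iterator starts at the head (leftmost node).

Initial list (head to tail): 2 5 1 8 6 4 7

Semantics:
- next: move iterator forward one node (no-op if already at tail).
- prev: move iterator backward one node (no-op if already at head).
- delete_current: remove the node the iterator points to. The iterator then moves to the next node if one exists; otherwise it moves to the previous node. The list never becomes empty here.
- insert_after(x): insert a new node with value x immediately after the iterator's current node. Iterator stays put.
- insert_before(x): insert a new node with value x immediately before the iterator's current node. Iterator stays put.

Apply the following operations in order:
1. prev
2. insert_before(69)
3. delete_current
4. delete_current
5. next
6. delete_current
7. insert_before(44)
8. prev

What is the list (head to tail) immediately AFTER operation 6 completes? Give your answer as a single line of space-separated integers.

Answer: 69 1 6 4 7

Derivation:
After 1 (prev): list=[2, 5, 1, 8, 6, 4, 7] cursor@2
After 2 (insert_before(69)): list=[69, 2, 5, 1, 8, 6, 4, 7] cursor@2
After 3 (delete_current): list=[69, 5, 1, 8, 6, 4, 7] cursor@5
After 4 (delete_current): list=[69, 1, 8, 6, 4, 7] cursor@1
After 5 (next): list=[69, 1, 8, 6, 4, 7] cursor@8
After 6 (delete_current): list=[69, 1, 6, 4, 7] cursor@6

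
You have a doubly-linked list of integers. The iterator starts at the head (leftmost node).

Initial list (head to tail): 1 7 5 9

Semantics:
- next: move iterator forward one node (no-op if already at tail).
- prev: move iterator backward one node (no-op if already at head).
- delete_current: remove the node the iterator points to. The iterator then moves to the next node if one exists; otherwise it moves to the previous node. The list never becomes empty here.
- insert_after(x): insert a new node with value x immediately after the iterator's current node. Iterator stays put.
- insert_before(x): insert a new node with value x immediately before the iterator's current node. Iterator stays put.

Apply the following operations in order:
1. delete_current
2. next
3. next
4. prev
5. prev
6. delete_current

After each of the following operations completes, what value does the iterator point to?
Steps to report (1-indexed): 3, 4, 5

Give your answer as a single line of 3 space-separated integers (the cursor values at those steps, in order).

Answer: 9 5 7

Derivation:
After 1 (delete_current): list=[7, 5, 9] cursor@7
After 2 (next): list=[7, 5, 9] cursor@5
After 3 (next): list=[7, 5, 9] cursor@9
After 4 (prev): list=[7, 5, 9] cursor@5
After 5 (prev): list=[7, 5, 9] cursor@7
After 6 (delete_current): list=[5, 9] cursor@5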